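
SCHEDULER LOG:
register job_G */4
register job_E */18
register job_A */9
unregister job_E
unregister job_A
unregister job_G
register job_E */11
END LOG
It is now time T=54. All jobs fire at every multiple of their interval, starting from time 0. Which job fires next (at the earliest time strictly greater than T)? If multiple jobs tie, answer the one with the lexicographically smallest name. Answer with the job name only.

Answer: job_E

Derivation:
Op 1: register job_G */4 -> active={job_G:*/4}
Op 2: register job_E */18 -> active={job_E:*/18, job_G:*/4}
Op 3: register job_A */9 -> active={job_A:*/9, job_E:*/18, job_G:*/4}
Op 4: unregister job_E -> active={job_A:*/9, job_G:*/4}
Op 5: unregister job_A -> active={job_G:*/4}
Op 6: unregister job_G -> active={}
Op 7: register job_E */11 -> active={job_E:*/11}
  job_E: interval 11, next fire after T=54 is 55
Earliest = 55, winner (lex tiebreak) = job_E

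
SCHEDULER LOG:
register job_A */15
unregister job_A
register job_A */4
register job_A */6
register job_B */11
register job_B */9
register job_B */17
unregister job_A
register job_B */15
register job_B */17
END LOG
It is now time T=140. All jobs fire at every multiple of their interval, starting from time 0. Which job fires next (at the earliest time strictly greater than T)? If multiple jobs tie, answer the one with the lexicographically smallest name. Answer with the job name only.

Op 1: register job_A */15 -> active={job_A:*/15}
Op 2: unregister job_A -> active={}
Op 3: register job_A */4 -> active={job_A:*/4}
Op 4: register job_A */6 -> active={job_A:*/6}
Op 5: register job_B */11 -> active={job_A:*/6, job_B:*/11}
Op 6: register job_B */9 -> active={job_A:*/6, job_B:*/9}
Op 7: register job_B */17 -> active={job_A:*/6, job_B:*/17}
Op 8: unregister job_A -> active={job_B:*/17}
Op 9: register job_B */15 -> active={job_B:*/15}
Op 10: register job_B */17 -> active={job_B:*/17}
  job_B: interval 17, next fire after T=140 is 153
Earliest = 153, winner (lex tiebreak) = job_B

Answer: job_B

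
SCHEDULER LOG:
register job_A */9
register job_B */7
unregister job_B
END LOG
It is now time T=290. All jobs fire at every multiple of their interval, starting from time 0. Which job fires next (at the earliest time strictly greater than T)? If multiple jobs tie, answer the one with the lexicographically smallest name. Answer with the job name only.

Op 1: register job_A */9 -> active={job_A:*/9}
Op 2: register job_B */7 -> active={job_A:*/9, job_B:*/7}
Op 3: unregister job_B -> active={job_A:*/9}
  job_A: interval 9, next fire after T=290 is 297
Earliest = 297, winner (lex tiebreak) = job_A

Answer: job_A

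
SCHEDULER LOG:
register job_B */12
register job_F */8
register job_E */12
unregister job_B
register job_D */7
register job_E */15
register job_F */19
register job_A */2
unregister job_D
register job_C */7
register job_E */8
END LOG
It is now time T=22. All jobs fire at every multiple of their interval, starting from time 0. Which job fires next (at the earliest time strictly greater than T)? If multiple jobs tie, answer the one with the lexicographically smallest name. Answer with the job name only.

Op 1: register job_B */12 -> active={job_B:*/12}
Op 2: register job_F */8 -> active={job_B:*/12, job_F:*/8}
Op 3: register job_E */12 -> active={job_B:*/12, job_E:*/12, job_F:*/8}
Op 4: unregister job_B -> active={job_E:*/12, job_F:*/8}
Op 5: register job_D */7 -> active={job_D:*/7, job_E:*/12, job_F:*/8}
Op 6: register job_E */15 -> active={job_D:*/7, job_E:*/15, job_F:*/8}
Op 7: register job_F */19 -> active={job_D:*/7, job_E:*/15, job_F:*/19}
Op 8: register job_A */2 -> active={job_A:*/2, job_D:*/7, job_E:*/15, job_F:*/19}
Op 9: unregister job_D -> active={job_A:*/2, job_E:*/15, job_F:*/19}
Op 10: register job_C */7 -> active={job_A:*/2, job_C:*/7, job_E:*/15, job_F:*/19}
Op 11: register job_E */8 -> active={job_A:*/2, job_C:*/7, job_E:*/8, job_F:*/19}
  job_A: interval 2, next fire after T=22 is 24
  job_C: interval 7, next fire after T=22 is 28
  job_E: interval 8, next fire after T=22 is 24
  job_F: interval 19, next fire after T=22 is 38
Earliest = 24, winner (lex tiebreak) = job_A

Answer: job_A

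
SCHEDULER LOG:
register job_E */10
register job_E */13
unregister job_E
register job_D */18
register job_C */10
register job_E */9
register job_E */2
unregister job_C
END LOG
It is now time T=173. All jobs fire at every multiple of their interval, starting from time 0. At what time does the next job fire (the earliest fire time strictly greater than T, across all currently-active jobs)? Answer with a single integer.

Op 1: register job_E */10 -> active={job_E:*/10}
Op 2: register job_E */13 -> active={job_E:*/13}
Op 3: unregister job_E -> active={}
Op 4: register job_D */18 -> active={job_D:*/18}
Op 5: register job_C */10 -> active={job_C:*/10, job_D:*/18}
Op 6: register job_E */9 -> active={job_C:*/10, job_D:*/18, job_E:*/9}
Op 7: register job_E */2 -> active={job_C:*/10, job_D:*/18, job_E:*/2}
Op 8: unregister job_C -> active={job_D:*/18, job_E:*/2}
  job_D: interval 18, next fire after T=173 is 180
  job_E: interval 2, next fire after T=173 is 174
Earliest fire time = 174 (job job_E)

Answer: 174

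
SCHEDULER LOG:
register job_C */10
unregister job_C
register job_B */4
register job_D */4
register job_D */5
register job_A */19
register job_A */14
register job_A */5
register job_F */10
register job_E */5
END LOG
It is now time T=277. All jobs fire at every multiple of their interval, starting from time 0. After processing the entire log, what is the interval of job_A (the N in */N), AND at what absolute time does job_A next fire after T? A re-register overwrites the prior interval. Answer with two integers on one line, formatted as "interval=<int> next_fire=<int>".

Op 1: register job_C */10 -> active={job_C:*/10}
Op 2: unregister job_C -> active={}
Op 3: register job_B */4 -> active={job_B:*/4}
Op 4: register job_D */4 -> active={job_B:*/4, job_D:*/4}
Op 5: register job_D */5 -> active={job_B:*/4, job_D:*/5}
Op 6: register job_A */19 -> active={job_A:*/19, job_B:*/4, job_D:*/5}
Op 7: register job_A */14 -> active={job_A:*/14, job_B:*/4, job_D:*/5}
Op 8: register job_A */5 -> active={job_A:*/5, job_B:*/4, job_D:*/5}
Op 9: register job_F */10 -> active={job_A:*/5, job_B:*/4, job_D:*/5, job_F:*/10}
Op 10: register job_E */5 -> active={job_A:*/5, job_B:*/4, job_D:*/5, job_E:*/5, job_F:*/10}
Final interval of job_A = 5
Next fire of job_A after T=277: (277//5+1)*5 = 280

Answer: interval=5 next_fire=280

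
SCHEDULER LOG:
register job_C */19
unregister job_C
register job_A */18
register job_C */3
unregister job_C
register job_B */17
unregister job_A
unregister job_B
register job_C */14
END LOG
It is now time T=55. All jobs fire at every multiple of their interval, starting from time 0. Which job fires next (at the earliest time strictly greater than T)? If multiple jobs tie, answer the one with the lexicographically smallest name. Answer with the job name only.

Answer: job_C

Derivation:
Op 1: register job_C */19 -> active={job_C:*/19}
Op 2: unregister job_C -> active={}
Op 3: register job_A */18 -> active={job_A:*/18}
Op 4: register job_C */3 -> active={job_A:*/18, job_C:*/3}
Op 5: unregister job_C -> active={job_A:*/18}
Op 6: register job_B */17 -> active={job_A:*/18, job_B:*/17}
Op 7: unregister job_A -> active={job_B:*/17}
Op 8: unregister job_B -> active={}
Op 9: register job_C */14 -> active={job_C:*/14}
  job_C: interval 14, next fire after T=55 is 56
Earliest = 56, winner (lex tiebreak) = job_C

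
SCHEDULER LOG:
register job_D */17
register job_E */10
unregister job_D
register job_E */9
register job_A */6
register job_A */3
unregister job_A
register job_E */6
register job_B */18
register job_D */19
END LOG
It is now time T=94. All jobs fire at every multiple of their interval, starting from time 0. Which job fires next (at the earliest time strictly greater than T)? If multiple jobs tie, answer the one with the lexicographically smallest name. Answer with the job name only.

Answer: job_D

Derivation:
Op 1: register job_D */17 -> active={job_D:*/17}
Op 2: register job_E */10 -> active={job_D:*/17, job_E:*/10}
Op 3: unregister job_D -> active={job_E:*/10}
Op 4: register job_E */9 -> active={job_E:*/9}
Op 5: register job_A */6 -> active={job_A:*/6, job_E:*/9}
Op 6: register job_A */3 -> active={job_A:*/3, job_E:*/9}
Op 7: unregister job_A -> active={job_E:*/9}
Op 8: register job_E */6 -> active={job_E:*/6}
Op 9: register job_B */18 -> active={job_B:*/18, job_E:*/6}
Op 10: register job_D */19 -> active={job_B:*/18, job_D:*/19, job_E:*/6}
  job_B: interval 18, next fire after T=94 is 108
  job_D: interval 19, next fire after T=94 is 95
  job_E: interval 6, next fire after T=94 is 96
Earliest = 95, winner (lex tiebreak) = job_D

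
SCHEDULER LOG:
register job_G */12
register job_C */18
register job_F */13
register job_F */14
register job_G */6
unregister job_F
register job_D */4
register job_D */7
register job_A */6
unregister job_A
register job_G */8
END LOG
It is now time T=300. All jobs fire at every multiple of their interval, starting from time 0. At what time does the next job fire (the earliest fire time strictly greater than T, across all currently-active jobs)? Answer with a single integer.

Answer: 301

Derivation:
Op 1: register job_G */12 -> active={job_G:*/12}
Op 2: register job_C */18 -> active={job_C:*/18, job_G:*/12}
Op 3: register job_F */13 -> active={job_C:*/18, job_F:*/13, job_G:*/12}
Op 4: register job_F */14 -> active={job_C:*/18, job_F:*/14, job_G:*/12}
Op 5: register job_G */6 -> active={job_C:*/18, job_F:*/14, job_G:*/6}
Op 6: unregister job_F -> active={job_C:*/18, job_G:*/6}
Op 7: register job_D */4 -> active={job_C:*/18, job_D:*/4, job_G:*/6}
Op 8: register job_D */7 -> active={job_C:*/18, job_D:*/7, job_G:*/6}
Op 9: register job_A */6 -> active={job_A:*/6, job_C:*/18, job_D:*/7, job_G:*/6}
Op 10: unregister job_A -> active={job_C:*/18, job_D:*/7, job_G:*/6}
Op 11: register job_G */8 -> active={job_C:*/18, job_D:*/7, job_G:*/8}
  job_C: interval 18, next fire after T=300 is 306
  job_D: interval 7, next fire after T=300 is 301
  job_G: interval 8, next fire after T=300 is 304
Earliest fire time = 301 (job job_D)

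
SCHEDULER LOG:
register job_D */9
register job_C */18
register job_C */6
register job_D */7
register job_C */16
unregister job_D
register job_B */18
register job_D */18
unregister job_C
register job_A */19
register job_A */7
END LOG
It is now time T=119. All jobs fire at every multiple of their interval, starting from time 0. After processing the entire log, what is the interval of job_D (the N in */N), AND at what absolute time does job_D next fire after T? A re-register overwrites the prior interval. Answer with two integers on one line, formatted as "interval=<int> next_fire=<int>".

Answer: interval=18 next_fire=126

Derivation:
Op 1: register job_D */9 -> active={job_D:*/9}
Op 2: register job_C */18 -> active={job_C:*/18, job_D:*/9}
Op 3: register job_C */6 -> active={job_C:*/6, job_D:*/9}
Op 4: register job_D */7 -> active={job_C:*/6, job_D:*/7}
Op 5: register job_C */16 -> active={job_C:*/16, job_D:*/7}
Op 6: unregister job_D -> active={job_C:*/16}
Op 7: register job_B */18 -> active={job_B:*/18, job_C:*/16}
Op 8: register job_D */18 -> active={job_B:*/18, job_C:*/16, job_D:*/18}
Op 9: unregister job_C -> active={job_B:*/18, job_D:*/18}
Op 10: register job_A */19 -> active={job_A:*/19, job_B:*/18, job_D:*/18}
Op 11: register job_A */7 -> active={job_A:*/7, job_B:*/18, job_D:*/18}
Final interval of job_D = 18
Next fire of job_D after T=119: (119//18+1)*18 = 126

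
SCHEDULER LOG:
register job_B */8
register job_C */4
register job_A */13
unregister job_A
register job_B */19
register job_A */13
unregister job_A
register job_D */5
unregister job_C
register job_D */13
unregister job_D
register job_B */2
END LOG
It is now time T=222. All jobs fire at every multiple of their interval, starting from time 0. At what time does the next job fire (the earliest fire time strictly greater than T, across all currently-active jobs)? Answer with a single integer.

Answer: 224

Derivation:
Op 1: register job_B */8 -> active={job_B:*/8}
Op 2: register job_C */4 -> active={job_B:*/8, job_C:*/4}
Op 3: register job_A */13 -> active={job_A:*/13, job_B:*/8, job_C:*/4}
Op 4: unregister job_A -> active={job_B:*/8, job_C:*/4}
Op 5: register job_B */19 -> active={job_B:*/19, job_C:*/4}
Op 6: register job_A */13 -> active={job_A:*/13, job_B:*/19, job_C:*/4}
Op 7: unregister job_A -> active={job_B:*/19, job_C:*/4}
Op 8: register job_D */5 -> active={job_B:*/19, job_C:*/4, job_D:*/5}
Op 9: unregister job_C -> active={job_B:*/19, job_D:*/5}
Op 10: register job_D */13 -> active={job_B:*/19, job_D:*/13}
Op 11: unregister job_D -> active={job_B:*/19}
Op 12: register job_B */2 -> active={job_B:*/2}
  job_B: interval 2, next fire after T=222 is 224
Earliest fire time = 224 (job job_B)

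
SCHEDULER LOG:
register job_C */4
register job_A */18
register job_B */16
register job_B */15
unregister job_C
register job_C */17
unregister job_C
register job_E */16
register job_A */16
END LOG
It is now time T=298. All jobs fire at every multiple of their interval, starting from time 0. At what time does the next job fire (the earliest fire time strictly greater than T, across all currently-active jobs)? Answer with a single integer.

Answer: 300

Derivation:
Op 1: register job_C */4 -> active={job_C:*/4}
Op 2: register job_A */18 -> active={job_A:*/18, job_C:*/4}
Op 3: register job_B */16 -> active={job_A:*/18, job_B:*/16, job_C:*/4}
Op 4: register job_B */15 -> active={job_A:*/18, job_B:*/15, job_C:*/4}
Op 5: unregister job_C -> active={job_A:*/18, job_B:*/15}
Op 6: register job_C */17 -> active={job_A:*/18, job_B:*/15, job_C:*/17}
Op 7: unregister job_C -> active={job_A:*/18, job_B:*/15}
Op 8: register job_E */16 -> active={job_A:*/18, job_B:*/15, job_E:*/16}
Op 9: register job_A */16 -> active={job_A:*/16, job_B:*/15, job_E:*/16}
  job_A: interval 16, next fire after T=298 is 304
  job_B: interval 15, next fire after T=298 is 300
  job_E: interval 16, next fire after T=298 is 304
Earliest fire time = 300 (job job_B)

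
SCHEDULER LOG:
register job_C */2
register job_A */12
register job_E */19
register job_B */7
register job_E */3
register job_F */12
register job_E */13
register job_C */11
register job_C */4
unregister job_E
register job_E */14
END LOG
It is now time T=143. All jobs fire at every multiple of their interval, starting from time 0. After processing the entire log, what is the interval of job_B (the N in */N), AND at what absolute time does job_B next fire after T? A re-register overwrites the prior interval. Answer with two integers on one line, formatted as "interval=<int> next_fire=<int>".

Op 1: register job_C */2 -> active={job_C:*/2}
Op 2: register job_A */12 -> active={job_A:*/12, job_C:*/2}
Op 3: register job_E */19 -> active={job_A:*/12, job_C:*/2, job_E:*/19}
Op 4: register job_B */7 -> active={job_A:*/12, job_B:*/7, job_C:*/2, job_E:*/19}
Op 5: register job_E */3 -> active={job_A:*/12, job_B:*/7, job_C:*/2, job_E:*/3}
Op 6: register job_F */12 -> active={job_A:*/12, job_B:*/7, job_C:*/2, job_E:*/3, job_F:*/12}
Op 7: register job_E */13 -> active={job_A:*/12, job_B:*/7, job_C:*/2, job_E:*/13, job_F:*/12}
Op 8: register job_C */11 -> active={job_A:*/12, job_B:*/7, job_C:*/11, job_E:*/13, job_F:*/12}
Op 9: register job_C */4 -> active={job_A:*/12, job_B:*/7, job_C:*/4, job_E:*/13, job_F:*/12}
Op 10: unregister job_E -> active={job_A:*/12, job_B:*/7, job_C:*/4, job_F:*/12}
Op 11: register job_E */14 -> active={job_A:*/12, job_B:*/7, job_C:*/4, job_E:*/14, job_F:*/12}
Final interval of job_B = 7
Next fire of job_B after T=143: (143//7+1)*7 = 147

Answer: interval=7 next_fire=147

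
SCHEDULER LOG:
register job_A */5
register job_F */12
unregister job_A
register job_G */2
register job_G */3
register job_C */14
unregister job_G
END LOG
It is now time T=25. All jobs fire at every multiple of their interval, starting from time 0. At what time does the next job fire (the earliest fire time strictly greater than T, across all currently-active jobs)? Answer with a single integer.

Answer: 28

Derivation:
Op 1: register job_A */5 -> active={job_A:*/5}
Op 2: register job_F */12 -> active={job_A:*/5, job_F:*/12}
Op 3: unregister job_A -> active={job_F:*/12}
Op 4: register job_G */2 -> active={job_F:*/12, job_G:*/2}
Op 5: register job_G */3 -> active={job_F:*/12, job_G:*/3}
Op 6: register job_C */14 -> active={job_C:*/14, job_F:*/12, job_G:*/3}
Op 7: unregister job_G -> active={job_C:*/14, job_F:*/12}
  job_C: interval 14, next fire after T=25 is 28
  job_F: interval 12, next fire after T=25 is 36
Earliest fire time = 28 (job job_C)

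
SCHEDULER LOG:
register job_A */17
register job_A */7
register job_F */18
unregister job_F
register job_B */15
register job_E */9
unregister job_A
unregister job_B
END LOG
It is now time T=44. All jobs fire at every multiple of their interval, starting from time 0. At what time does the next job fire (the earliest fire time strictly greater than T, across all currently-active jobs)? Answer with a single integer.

Answer: 45

Derivation:
Op 1: register job_A */17 -> active={job_A:*/17}
Op 2: register job_A */7 -> active={job_A:*/7}
Op 3: register job_F */18 -> active={job_A:*/7, job_F:*/18}
Op 4: unregister job_F -> active={job_A:*/7}
Op 5: register job_B */15 -> active={job_A:*/7, job_B:*/15}
Op 6: register job_E */9 -> active={job_A:*/7, job_B:*/15, job_E:*/9}
Op 7: unregister job_A -> active={job_B:*/15, job_E:*/9}
Op 8: unregister job_B -> active={job_E:*/9}
  job_E: interval 9, next fire after T=44 is 45
Earliest fire time = 45 (job job_E)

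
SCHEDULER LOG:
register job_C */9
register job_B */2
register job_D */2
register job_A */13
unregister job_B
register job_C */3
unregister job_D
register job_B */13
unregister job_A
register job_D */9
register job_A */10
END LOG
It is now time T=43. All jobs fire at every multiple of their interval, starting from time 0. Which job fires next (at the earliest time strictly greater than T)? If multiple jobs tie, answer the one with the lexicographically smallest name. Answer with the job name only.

Op 1: register job_C */9 -> active={job_C:*/9}
Op 2: register job_B */2 -> active={job_B:*/2, job_C:*/9}
Op 3: register job_D */2 -> active={job_B:*/2, job_C:*/9, job_D:*/2}
Op 4: register job_A */13 -> active={job_A:*/13, job_B:*/2, job_C:*/9, job_D:*/2}
Op 5: unregister job_B -> active={job_A:*/13, job_C:*/9, job_D:*/2}
Op 6: register job_C */3 -> active={job_A:*/13, job_C:*/3, job_D:*/2}
Op 7: unregister job_D -> active={job_A:*/13, job_C:*/3}
Op 8: register job_B */13 -> active={job_A:*/13, job_B:*/13, job_C:*/3}
Op 9: unregister job_A -> active={job_B:*/13, job_C:*/3}
Op 10: register job_D */9 -> active={job_B:*/13, job_C:*/3, job_D:*/9}
Op 11: register job_A */10 -> active={job_A:*/10, job_B:*/13, job_C:*/3, job_D:*/9}
  job_A: interval 10, next fire after T=43 is 50
  job_B: interval 13, next fire after T=43 is 52
  job_C: interval 3, next fire after T=43 is 45
  job_D: interval 9, next fire after T=43 is 45
Earliest = 45, winner (lex tiebreak) = job_C

Answer: job_C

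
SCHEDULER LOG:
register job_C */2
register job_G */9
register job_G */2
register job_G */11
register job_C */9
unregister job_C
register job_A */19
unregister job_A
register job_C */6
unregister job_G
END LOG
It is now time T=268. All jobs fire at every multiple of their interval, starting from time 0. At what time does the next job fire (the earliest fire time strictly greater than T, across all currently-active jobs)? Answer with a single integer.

Answer: 270

Derivation:
Op 1: register job_C */2 -> active={job_C:*/2}
Op 2: register job_G */9 -> active={job_C:*/2, job_G:*/9}
Op 3: register job_G */2 -> active={job_C:*/2, job_G:*/2}
Op 4: register job_G */11 -> active={job_C:*/2, job_G:*/11}
Op 5: register job_C */9 -> active={job_C:*/9, job_G:*/11}
Op 6: unregister job_C -> active={job_G:*/11}
Op 7: register job_A */19 -> active={job_A:*/19, job_G:*/11}
Op 8: unregister job_A -> active={job_G:*/11}
Op 9: register job_C */6 -> active={job_C:*/6, job_G:*/11}
Op 10: unregister job_G -> active={job_C:*/6}
  job_C: interval 6, next fire after T=268 is 270
Earliest fire time = 270 (job job_C)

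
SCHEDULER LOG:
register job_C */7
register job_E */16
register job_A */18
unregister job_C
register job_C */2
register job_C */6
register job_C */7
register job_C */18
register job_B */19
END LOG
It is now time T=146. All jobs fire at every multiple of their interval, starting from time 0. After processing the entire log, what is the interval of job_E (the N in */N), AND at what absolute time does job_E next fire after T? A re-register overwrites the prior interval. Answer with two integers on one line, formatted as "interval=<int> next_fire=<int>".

Op 1: register job_C */7 -> active={job_C:*/7}
Op 2: register job_E */16 -> active={job_C:*/7, job_E:*/16}
Op 3: register job_A */18 -> active={job_A:*/18, job_C:*/7, job_E:*/16}
Op 4: unregister job_C -> active={job_A:*/18, job_E:*/16}
Op 5: register job_C */2 -> active={job_A:*/18, job_C:*/2, job_E:*/16}
Op 6: register job_C */6 -> active={job_A:*/18, job_C:*/6, job_E:*/16}
Op 7: register job_C */7 -> active={job_A:*/18, job_C:*/7, job_E:*/16}
Op 8: register job_C */18 -> active={job_A:*/18, job_C:*/18, job_E:*/16}
Op 9: register job_B */19 -> active={job_A:*/18, job_B:*/19, job_C:*/18, job_E:*/16}
Final interval of job_E = 16
Next fire of job_E after T=146: (146//16+1)*16 = 160

Answer: interval=16 next_fire=160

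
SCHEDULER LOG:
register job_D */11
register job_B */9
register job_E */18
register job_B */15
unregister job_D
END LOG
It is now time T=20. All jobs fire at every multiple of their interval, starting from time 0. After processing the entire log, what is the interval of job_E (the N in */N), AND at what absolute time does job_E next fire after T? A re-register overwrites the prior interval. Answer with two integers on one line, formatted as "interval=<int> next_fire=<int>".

Answer: interval=18 next_fire=36

Derivation:
Op 1: register job_D */11 -> active={job_D:*/11}
Op 2: register job_B */9 -> active={job_B:*/9, job_D:*/11}
Op 3: register job_E */18 -> active={job_B:*/9, job_D:*/11, job_E:*/18}
Op 4: register job_B */15 -> active={job_B:*/15, job_D:*/11, job_E:*/18}
Op 5: unregister job_D -> active={job_B:*/15, job_E:*/18}
Final interval of job_E = 18
Next fire of job_E after T=20: (20//18+1)*18 = 36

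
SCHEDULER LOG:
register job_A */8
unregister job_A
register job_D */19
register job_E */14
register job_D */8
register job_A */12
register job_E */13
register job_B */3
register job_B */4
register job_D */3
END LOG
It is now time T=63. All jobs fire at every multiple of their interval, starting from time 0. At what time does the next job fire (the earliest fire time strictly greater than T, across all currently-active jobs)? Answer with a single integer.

Answer: 64

Derivation:
Op 1: register job_A */8 -> active={job_A:*/8}
Op 2: unregister job_A -> active={}
Op 3: register job_D */19 -> active={job_D:*/19}
Op 4: register job_E */14 -> active={job_D:*/19, job_E:*/14}
Op 5: register job_D */8 -> active={job_D:*/8, job_E:*/14}
Op 6: register job_A */12 -> active={job_A:*/12, job_D:*/8, job_E:*/14}
Op 7: register job_E */13 -> active={job_A:*/12, job_D:*/8, job_E:*/13}
Op 8: register job_B */3 -> active={job_A:*/12, job_B:*/3, job_D:*/8, job_E:*/13}
Op 9: register job_B */4 -> active={job_A:*/12, job_B:*/4, job_D:*/8, job_E:*/13}
Op 10: register job_D */3 -> active={job_A:*/12, job_B:*/4, job_D:*/3, job_E:*/13}
  job_A: interval 12, next fire after T=63 is 72
  job_B: interval 4, next fire after T=63 is 64
  job_D: interval 3, next fire after T=63 is 66
  job_E: interval 13, next fire after T=63 is 65
Earliest fire time = 64 (job job_B)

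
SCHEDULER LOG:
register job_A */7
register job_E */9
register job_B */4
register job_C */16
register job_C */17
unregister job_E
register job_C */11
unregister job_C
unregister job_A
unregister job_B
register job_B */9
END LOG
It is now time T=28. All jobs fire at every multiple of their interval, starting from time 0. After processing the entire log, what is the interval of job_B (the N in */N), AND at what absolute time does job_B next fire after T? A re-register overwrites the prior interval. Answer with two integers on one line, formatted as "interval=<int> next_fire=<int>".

Answer: interval=9 next_fire=36

Derivation:
Op 1: register job_A */7 -> active={job_A:*/7}
Op 2: register job_E */9 -> active={job_A:*/7, job_E:*/9}
Op 3: register job_B */4 -> active={job_A:*/7, job_B:*/4, job_E:*/9}
Op 4: register job_C */16 -> active={job_A:*/7, job_B:*/4, job_C:*/16, job_E:*/9}
Op 5: register job_C */17 -> active={job_A:*/7, job_B:*/4, job_C:*/17, job_E:*/9}
Op 6: unregister job_E -> active={job_A:*/7, job_B:*/4, job_C:*/17}
Op 7: register job_C */11 -> active={job_A:*/7, job_B:*/4, job_C:*/11}
Op 8: unregister job_C -> active={job_A:*/7, job_B:*/4}
Op 9: unregister job_A -> active={job_B:*/4}
Op 10: unregister job_B -> active={}
Op 11: register job_B */9 -> active={job_B:*/9}
Final interval of job_B = 9
Next fire of job_B after T=28: (28//9+1)*9 = 36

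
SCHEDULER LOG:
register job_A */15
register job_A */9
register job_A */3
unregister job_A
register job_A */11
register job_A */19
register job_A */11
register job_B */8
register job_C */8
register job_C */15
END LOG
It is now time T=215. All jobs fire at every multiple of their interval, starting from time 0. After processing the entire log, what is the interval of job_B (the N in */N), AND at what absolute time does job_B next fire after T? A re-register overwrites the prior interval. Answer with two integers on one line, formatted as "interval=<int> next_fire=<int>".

Op 1: register job_A */15 -> active={job_A:*/15}
Op 2: register job_A */9 -> active={job_A:*/9}
Op 3: register job_A */3 -> active={job_A:*/3}
Op 4: unregister job_A -> active={}
Op 5: register job_A */11 -> active={job_A:*/11}
Op 6: register job_A */19 -> active={job_A:*/19}
Op 7: register job_A */11 -> active={job_A:*/11}
Op 8: register job_B */8 -> active={job_A:*/11, job_B:*/8}
Op 9: register job_C */8 -> active={job_A:*/11, job_B:*/8, job_C:*/8}
Op 10: register job_C */15 -> active={job_A:*/11, job_B:*/8, job_C:*/15}
Final interval of job_B = 8
Next fire of job_B after T=215: (215//8+1)*8 = 216

Answer: interval=8 next_fire=216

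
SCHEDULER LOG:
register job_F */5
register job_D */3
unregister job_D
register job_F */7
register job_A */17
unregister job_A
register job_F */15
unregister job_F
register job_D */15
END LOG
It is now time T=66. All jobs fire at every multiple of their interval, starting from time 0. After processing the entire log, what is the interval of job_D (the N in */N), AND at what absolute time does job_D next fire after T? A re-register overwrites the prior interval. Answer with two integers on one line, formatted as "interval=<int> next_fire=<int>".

Answer: interval=15 next_fire=75

Derivation:
Op 1: register job_F */5 -> active={job_F:*/5}
Op 2: register job_D */3 -> active={job_D:*/3, job_F:*/5}
Op 3: unregister job_D -> active={job_F:*/5}
Op 4: register job_F */7 -> active={job_F:*/7}
Op 5: register job_A */17 -> active={job_A:*/17, job_F:*/7}
Op 6: unregister job_A -> active={job_F:*/7}
Op 7: register job_F */15 -> active={job_F:*/15}
Op 8: unregister job_F -> active={}
Op 9: register job_D */15 -> active={job_D:*/15}
Final interval of job_D = 15
Next fire of job_D after T=66: (66//15+1)*15 = 75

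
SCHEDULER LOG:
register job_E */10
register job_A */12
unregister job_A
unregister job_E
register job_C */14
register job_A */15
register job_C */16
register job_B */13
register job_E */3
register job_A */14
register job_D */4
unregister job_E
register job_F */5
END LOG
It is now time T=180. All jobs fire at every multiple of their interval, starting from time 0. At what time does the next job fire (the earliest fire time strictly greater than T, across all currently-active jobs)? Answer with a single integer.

Op 1: register job_E */10 -> active={job_E:*/10}
Op 2: register job_A */12 -> active={job_A:*/12, job_E:*/10}
Op 3: unregister job_A -> active={job_E:*/10}
Op 4: unregister job_E -> active={}
Op 5: register job_C */14 -> active={job_C:*/14}
Op 6: register job_A */15 -> active={job_A:*/15, job_C:*/14}
Op 7: register job_C */16 -> active={job_A:*/15, job_C:*/16}
Op 8: register job_B */13 -> active={job_A:*/15, job_B:*/13, job_C:*/16}
Op 9: register job_E */3 -> active={job_A:*/15, job_B:*/13, job_C:*/16, job_E:*/3}
Op 10: register job_A */14 -> active={job_A:*/14, job_B:*/13, job_C:*/16, job_E:*/3}
Op 11: register job_D */4 -> active={job_A:*/14, job_B:*/13, job_C:*/16, job_D:*/4, job_E:*/3}
Op 12: unregister job_E -> active={job_A:*/14, job_B:*/13, job_C:*/16, job_D:*/4}
Op 13: register job_F */5 -> active={job_A:*/14, job_B:*/13, job_C:*/16, job_D:*/4, job_F:*/5}
  job_A: interval 14, next fire after T=180 is 182
  job_B: interval 13, next fire after T=180 is 182
  job_C: interval 16, next fire after T=180 is 192
  job_D: interval 4, next fire after T=180 is 184
  job_F: interval 5, next fire after T=180 is 185
Earliest fire time = 182 (job job_A)

Answer: 182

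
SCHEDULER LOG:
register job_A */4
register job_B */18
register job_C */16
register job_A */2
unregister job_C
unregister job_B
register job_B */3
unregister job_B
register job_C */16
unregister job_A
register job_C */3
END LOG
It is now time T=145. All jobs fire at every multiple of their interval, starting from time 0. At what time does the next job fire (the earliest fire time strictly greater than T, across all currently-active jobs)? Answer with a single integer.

Answer: 147

Derivation:
Op 1: register job_A */4 -> active={job_A:*/4}
Op 2: register job_B */18 -> active={job_A:*/4, job_B:*/18}
Op 3: register job_C */16 -> active={job_A:*/4, job_B:*/18, job_C:*/16}
Op 4: register job_A */2 -> active={job_A:*/2, job_B:*/18, job_C:*/16}
Op 5: unregister job_C -> active={job_A:*/2, job_B:*/18}
Op 6: unregister job_B -> active={job_A:*/2}
Op 7: register job_B */3 -> active={job_A:*/2, job_B:*/3}
Op 8: unregister job_B -> active={job_A:*/2}
Op 9: register job_C */16 -> active={job_A:*/2, job_C:*/16}
Op 10: unregister job_A -> active={job_C:*/16}
Op 11: register job_C */3 -> active={job_C:*/3}
  job_C: interval 3, next fire after T=145 is 147
Earliest fire time = 147 (job job_C)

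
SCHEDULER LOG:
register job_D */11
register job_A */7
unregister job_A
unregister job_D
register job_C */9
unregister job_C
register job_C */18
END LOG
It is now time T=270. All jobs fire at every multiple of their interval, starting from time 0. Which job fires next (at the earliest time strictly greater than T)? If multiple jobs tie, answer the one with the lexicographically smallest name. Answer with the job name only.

Answer: job_C

Derivation:
Op 1: register job_D */11 -> active={job_D:*/11}
Op 2: register job_A */7 -> active={job_A:*/7, job_D:*/11}
Op 3: unregister job_A -> active={job_D:*/11}
Op 4: unregister job_D -> active={}
Op 5: register job_C */9 -> active={job_C:*/9}
Op 6: unregister job_C -> active={}
Op 7: register job_C */18 -> active={job_C:*/18}
  job_C: interval 18, next fire after T=270 is 288
Earliest = 288, winner (lex tiebreak) = job_C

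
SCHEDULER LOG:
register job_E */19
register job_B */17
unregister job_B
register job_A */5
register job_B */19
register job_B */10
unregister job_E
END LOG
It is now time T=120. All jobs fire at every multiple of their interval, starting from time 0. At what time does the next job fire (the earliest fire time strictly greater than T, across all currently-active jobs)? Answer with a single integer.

Op 1: register job_E */19 -> active={job_E:*/19}
Op 2: register job_B */17 -> active={job_B:*/17, job_E:*/19}
Op 3: unregister job_B -> active={job_E:*/19}
Op 4: register job_A */5 -> active={job_A:*/5, job_E:*/19}
Op 5: register job_B */19 -> active={job_A:*/5, job_B:*/19, job_E:*/19}
Op 6: register job_B */10 -> active={job_A:*/5, job_B:*/10, job_E:*/19}
Op 7: unregister job_E -> active={job_A:*/5, job_B:*/10}
  job_A: interval 5, next fire after T=120 is 125
  job_B: interval 10, next fire after T=120 is 130
Earliest fire time = 125 (job job_A)

Answer: 125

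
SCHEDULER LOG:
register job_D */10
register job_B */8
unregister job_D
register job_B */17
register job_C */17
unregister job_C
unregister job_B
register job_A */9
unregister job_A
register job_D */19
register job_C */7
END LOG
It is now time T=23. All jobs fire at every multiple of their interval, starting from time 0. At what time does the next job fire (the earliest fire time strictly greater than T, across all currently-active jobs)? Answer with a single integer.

Op 1: register job_D */10 -> active={job_D:*/10}
Op 2: register job_B */8 -> active={job_B:*/8, job_D:*/10}
Op 3: unregister job_D -> active={job_B:*/8}
Op 4: register job_B */17 -> active={job_B:*/17}
Op 5: register job_C */17 -> active={job_B:*/17, job_C:*/17}
Op 6: unregister job_C -> active={job_B:*/17}
Op 7: unregister job_B -> active={}
Op 8: register job_A */9 -> active={job_A:*/9}
Op 9: unregister job_A -> active={}
Op 10: register job_D */19 -> active={job_D:*/19}
Op 11: register job_C */7 -> active={job_C:*/7, job_D:*/19}
  job_C: interval 7, next fire after T=23 is 28
  job_D: interval 19, next fire after T=23 is 38
Earliest fire time = 28 (job job_C)

Answer: 28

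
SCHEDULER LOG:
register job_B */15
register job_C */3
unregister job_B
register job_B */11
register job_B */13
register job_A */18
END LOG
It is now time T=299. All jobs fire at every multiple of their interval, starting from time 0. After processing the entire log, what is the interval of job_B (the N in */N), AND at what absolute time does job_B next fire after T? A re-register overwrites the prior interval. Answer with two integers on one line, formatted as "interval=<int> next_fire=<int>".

Answer: interval=13 next_fire=312

Derivation:
Op 1: register job_B */15 -> active={job_B:*/15}
Op 2: register job_C */3 -> active={job_B:*/15, job_C:*/3}
Op 3: unregister job_B -> active={job_C:*/3}
Op 4: register job_B */11 -> active={job_B:*/11, job_C:*/3}
Op 5: register job_B */13 -> active={job_B:*/13, job_C:*/3}
Op 6: register job_A */18 -> active={job_A:*/18, job_B:*/13, job_C:*/3}
Final interval of job_B = 13
Next fire of job_B after T=299: (299//13+1)*13 = 312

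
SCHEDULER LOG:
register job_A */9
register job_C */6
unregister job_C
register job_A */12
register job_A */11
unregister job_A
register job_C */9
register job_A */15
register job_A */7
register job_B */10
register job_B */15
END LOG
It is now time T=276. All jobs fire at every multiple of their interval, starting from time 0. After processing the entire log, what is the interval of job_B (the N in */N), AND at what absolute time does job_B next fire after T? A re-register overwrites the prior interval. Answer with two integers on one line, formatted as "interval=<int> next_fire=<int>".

Op 1: register job_A */9 -> active={job_A:*/9}
Op 2: register job_C */6 -> active={job_A:*/9, job_C:*/6}
Op 3: unregister job_C -> active={job_A:*/9}
Op 4: register job_A */12 -> active={job_A:*/12}
Op 5: register job_A */11 -> active={job_A:*/11}
Op 6: unregister job_A -> active={}
Op 7: register job_C */9 -> active={job_C:*/9}
Op 8: register job_A */15 -> active={job_A:*/15, job_C:*/9}
Op 9: register job_A */7 -> active={job_A:*/7, job_C:*/9}
Op 10: register job_B */10 -> active={job_A:*/7, job_B:*/10, job_C:*/9}
Op 11: register job_B */15 -> active={job_A:*/7, job_B:*/15, job_C:*/9}
Final interval of job_B = 15
Next fire of job_B after T=276: (276//15+1)*15 = 285

Answer: interval=15 next_fire=285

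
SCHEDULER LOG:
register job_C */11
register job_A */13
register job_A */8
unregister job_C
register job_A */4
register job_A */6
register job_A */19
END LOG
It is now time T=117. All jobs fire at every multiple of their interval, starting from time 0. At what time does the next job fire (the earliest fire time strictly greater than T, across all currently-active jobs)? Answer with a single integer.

Answer: 133

Derivation:
Op 1: register job_C */11 -> active={job_C:*/11}
Op 2: register job_A */13 -> active={job_A:*/13, job_C:*/11}
Op 3: register job_A */8 -> active={job_A:*/8, job_C:*/11}
Op 4: unregister job_C -> active={job_A:*/8}
Op 5: register job_A */4 -> active={job_A:*/4}
Op 6: register job_A */6 -> active={job_A:*/6}
Op 7: register job_A */19 -> active={job_A:*/19}
  job_A: interval 19, next fire after T=117 is 133
Earliest fire time = 133 (job job_A)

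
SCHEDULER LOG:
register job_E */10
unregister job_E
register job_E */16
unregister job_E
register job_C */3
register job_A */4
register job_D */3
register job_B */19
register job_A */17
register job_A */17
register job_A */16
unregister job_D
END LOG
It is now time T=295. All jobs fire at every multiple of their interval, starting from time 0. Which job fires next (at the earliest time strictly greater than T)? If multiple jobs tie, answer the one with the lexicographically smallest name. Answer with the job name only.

Answer: job_C

Derivation:
Op 1: register job_E */10 -> active={job_E:*/10}
Op 2: unregister job_E -> active={}
Op 3: register job_E */16 -> active={job_E:*/16}
Op 4: unregister job_E -> active={}
Op 5: register job_C */3 -> active={job_C:*/3}
Op 6: register job_A */4 -> active={job_A:*/4, job_C:*/3}
Op 7: register job_D */3 -> active={job_A:*/4, job_C:*/3, job_D:*/3}
Op 8: register job_B */19 -> active={job_A:*/4, job_B:*/19, job_C:*/3, job_D:*/3}
Op 9: register job_A */17 -> active={job_A:*/17, job_B:*/19, job_C:*/3, job_D:*/3}
Op 10: register job_A */17 -> active={job_A:*/17, job_B:*/19, job_C:*/3, job_D:*/3}
Op 11: register job_A */16 -> active={job_A:*/16, job_B:*/19, job_C:*/3, job_D:*/3}
Op 12: unregister job_D -> active={job_A:*/16, job_B:*/19, job_C:*/3}
  job_A: interval 16, next fire after T=295 is 304
  job_B: interval 19, next fire after T=295 is 304
  job_C: interval 3, next fire after T=295 is 297
Earliest = 297, winner (lex tiebreak) = job_C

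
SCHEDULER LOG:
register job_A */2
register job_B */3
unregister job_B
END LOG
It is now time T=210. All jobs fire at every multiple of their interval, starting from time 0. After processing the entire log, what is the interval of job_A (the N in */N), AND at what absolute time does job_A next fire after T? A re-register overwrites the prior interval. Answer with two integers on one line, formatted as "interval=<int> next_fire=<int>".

Answer: interval=2 next_fire=212

Derivation:
Op 1: register job_A */2 -> active={job_A:*/2}
Op 2: register job_B */3 -> active={job_A:*/2, job_B:*/3}
Op 3: unregister job_B -> active={job_A:*/2}
Final interval of job_A = 2
Next fire of job_A after T=210: (210//2+1)*2 = 212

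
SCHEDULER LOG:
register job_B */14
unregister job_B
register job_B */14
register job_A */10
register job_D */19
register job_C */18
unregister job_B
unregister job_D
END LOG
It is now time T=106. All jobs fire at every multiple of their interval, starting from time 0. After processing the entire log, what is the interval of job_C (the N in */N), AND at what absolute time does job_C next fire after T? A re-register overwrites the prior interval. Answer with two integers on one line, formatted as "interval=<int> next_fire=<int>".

Answer: interval=18 next_fire=108

Derivation:
Op 1: register job_B */14 -> active={job_B:*/14}
Op 2: unregister job_B -> active={}
Op 3: register job_B */14 -> active={job_B:*/14}
Op 4: register job_A */10 -> active={job_A:*/10, job_B:*/14}
Op 5: register job_D */19 -> active={job_A:*/10, job_B:*/14, job_D:*/19}
Op 6: register job_C */18 -> active={job_A:*/10, job_B:*/14, job_C:*/18, job_D:*/19}
Op 7: unregister job_B -> active={job_A:*/10, job_C:*/18, job_D:*/19}
Op 8: unregister job_D -> active={job_A:*/10, job_C:*/18}
Final interval of job_C = 18
Next fire of job_C after T=106: (106//18+1)*18 = 108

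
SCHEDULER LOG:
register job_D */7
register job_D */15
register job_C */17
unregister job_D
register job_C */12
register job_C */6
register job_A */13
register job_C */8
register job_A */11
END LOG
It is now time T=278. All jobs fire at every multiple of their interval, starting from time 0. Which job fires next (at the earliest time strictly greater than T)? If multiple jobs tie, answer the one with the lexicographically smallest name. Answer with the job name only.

Answer: job_C

Derivation:
Op 1: register job_D */7 -> active={job_D:*/7}
Op 2: register job_D */15 -> active={job_D:*/15}
Op 3: register job_C */17 -> active={job_C:*/17, job_D:*/15}
Op 4: unregister job_D -> active={job_C:*/17}
Op 5: register job_C */12 -> active={job_C:*/12}
Op 6: register job_C */6 -> active={job_C:*/6}
Op 7: register job_A */13 -> active={job_A:*/13, job_C:*/6}
Op 8: register job_C */8 -> active={job_A:*/13, job_C:*/8}
Op 9: register job_A */11 -> active={job_A:*/11, job_C:*/8}
  job_A: interval 11, next fire after T=278 is 286
  job_C: interval 8, next fire after T=278 is 280
Earliest = 280, winner (lex tiebreak) = job_C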